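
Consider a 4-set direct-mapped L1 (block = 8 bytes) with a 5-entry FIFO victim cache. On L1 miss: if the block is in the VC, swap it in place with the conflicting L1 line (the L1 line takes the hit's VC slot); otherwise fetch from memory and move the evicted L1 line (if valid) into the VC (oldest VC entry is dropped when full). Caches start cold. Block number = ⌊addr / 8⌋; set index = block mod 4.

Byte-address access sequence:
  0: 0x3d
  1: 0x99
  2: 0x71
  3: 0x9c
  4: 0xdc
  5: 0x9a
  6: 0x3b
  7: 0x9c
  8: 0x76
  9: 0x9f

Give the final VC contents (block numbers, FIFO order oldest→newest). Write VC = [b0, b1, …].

#0 0x3d→b7/s3 MISS; vc=[]
#1 0x99→b19/s3 MISS; vc=[7]
#2 0x71→b14/s2 MISS; vc=[7]
#3 0x9c→b19/s3 L1-HIT; vc=[7]
#4 0xdc→b27/s3 MISS; vc=[7,19]
#5 0x9a→b19/s3 VC-HIT; vc=[7,27]
#6 0x3b→b7/s3 VC-HIT; vc=[19,27]
#7 0x9c→b19/s3 VC-HIT; vc=[7,27]
#8 0x76→b14/s2 L1-HIT; vc=[7,27]
#9 0x9f→b19/s3 L1-HIT; vc=[7,27]

VC = [7, 27]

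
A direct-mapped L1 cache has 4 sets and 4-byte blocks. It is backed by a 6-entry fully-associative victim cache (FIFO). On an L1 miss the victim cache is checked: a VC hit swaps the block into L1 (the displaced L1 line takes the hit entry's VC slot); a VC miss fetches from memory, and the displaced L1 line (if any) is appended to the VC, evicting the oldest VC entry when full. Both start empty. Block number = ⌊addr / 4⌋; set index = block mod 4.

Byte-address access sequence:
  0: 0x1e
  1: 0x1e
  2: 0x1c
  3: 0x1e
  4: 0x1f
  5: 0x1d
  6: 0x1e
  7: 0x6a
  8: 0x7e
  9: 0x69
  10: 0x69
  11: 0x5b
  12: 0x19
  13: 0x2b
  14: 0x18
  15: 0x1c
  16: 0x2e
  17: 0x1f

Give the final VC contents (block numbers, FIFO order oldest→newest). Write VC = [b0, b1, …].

VC = [31, 26, 22, 10, 11]

  [0] addr=0x1e blk=7 s=3: MISS | VC []
  [1] addr=0x1e blk=7 s=3: L1-HIT | VC []
  [2] addr=0x1c blk=7 s=3: L1-HIT | VC []
  [3] addr=0x1e blk=7 s=3: L1-HIT | VC []
  [4] addr=0x1f blk=7 s=3: L1-HIT | VC []
  [5] addr=0x1d blk=7 s=3: L1-HIT | VC []
  [6] addr=0x1e blk=7 s=3: L1-HIT | VC []
  [7] addr=0x6a blk=26 s=2: MISS | VC []
  [8] addr=0x7e blk=31 s=3: MISS | VC [7]
  [9] addr=0x69 blk=26 s=2: L1-HIT | VC [7]
  [10] addr=0x69 blk=26 s=2: L1-HIT | VC [7]
  [11] addr=0x5b blk=22 s=2: MISS | VC [7, 26]
  [12] addr=0x19 blk=6 s=2: MISS | VC [7, 26, 22]
  [13] addr=0x2b blk=10 s=2: MISS | VC [7, 26, 22, 6]
  [14] addr=0x18 blk=6 s=2: VC-HIT | VC [7, 26, 22, 10]
  [15] addr=0x1c blk=7 s=3: VC-HIT | VC [31, 26, 22, 10]
  [16] addr=0x2e blk=11 s=3: MISS | VC [31, 26, 22, 10, 7]
  [17] addr=0x1f blk=7 s=3: VC-HIT | VC [31, 26, 22, 10, 11]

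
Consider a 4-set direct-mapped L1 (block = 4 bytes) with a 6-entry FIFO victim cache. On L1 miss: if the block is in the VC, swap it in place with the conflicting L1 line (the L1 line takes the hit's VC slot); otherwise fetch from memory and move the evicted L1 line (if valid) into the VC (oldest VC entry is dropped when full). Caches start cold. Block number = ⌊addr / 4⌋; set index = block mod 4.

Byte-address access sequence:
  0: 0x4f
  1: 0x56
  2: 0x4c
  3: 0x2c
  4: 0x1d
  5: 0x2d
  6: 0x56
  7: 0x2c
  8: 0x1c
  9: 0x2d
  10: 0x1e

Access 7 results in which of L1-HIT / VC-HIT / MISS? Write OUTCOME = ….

0: 0x4f (blk 19, set 3) → MISS  vc=[]
1: 0x56 (blk 21, set 1) → MISS  vc=[]
2: 0x4c (blk 19, set 3) → L1-HIT  vc=[]
3: 0x2c (blk 11, set 3) → MISS  vc=[19]
4: 0x1d (blk 7, set 3) → MISS  vc=[19, 11]
5: 0x2d (blk 11, set 3) → VC-HIT  vc=[19, 7]
6: 0x56 (blk 21, set 1) → L1-HIT  vc=[19, 7]
7: 0x2c (blk 11, set 3) → L1-HIT  vc=[19, 7]
8: 0x1c (blk 7, set 3) → VC-HIT  vc=[19, 11]
9: 0x2d (blk 11, set 3) → VC-HIT  vc=[19, 7]
10: 0x1e (blk 7, set 3) → VC-HIT  vc=[19, 11]

OUTCOME = L1-HIT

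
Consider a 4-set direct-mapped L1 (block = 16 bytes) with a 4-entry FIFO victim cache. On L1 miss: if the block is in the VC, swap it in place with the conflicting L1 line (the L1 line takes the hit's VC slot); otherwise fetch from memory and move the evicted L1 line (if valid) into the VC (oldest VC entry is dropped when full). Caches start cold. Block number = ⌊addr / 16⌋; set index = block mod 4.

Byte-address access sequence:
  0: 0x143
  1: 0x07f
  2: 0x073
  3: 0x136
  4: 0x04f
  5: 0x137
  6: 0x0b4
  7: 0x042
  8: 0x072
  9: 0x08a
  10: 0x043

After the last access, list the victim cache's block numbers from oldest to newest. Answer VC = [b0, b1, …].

VC = [11, 20, 19, 8]

  [0] addr=0x143 blk=20 s=0: MISS | VC []
  [1] addr=0x7f blk=7 s=3: MISS | VC []
  [2] addr=0x73 blk=7 s=3: L1-HIT | VC []
  [3] addr=0x136 blk=19 s=3: MISS | VC [7]
  [4] addr=0x4f blk=4 s=0: MISS | VC [7, 20]
  [5] addr=0x137 blk=19 s=3: L1-HIT | VC [7, 20]
  [6] addr=0xb4 blk=11 s=3: MISS | VC [7, 20, 19]
  [7] addr=0x42 blk=4 s=0: L1-HIT | VC [7, 20, 19]
  [8] addr=0x72 blk=7 s=3: VC-HIT | VC [11, 20, 19]
  [9] addr=0x8a blk=8 s=0: MISS | VC [11, 20, 19, 4]
  [10] addr=0x43 blk=4 s=0: VC-HIT | VC [11, 20, 19, 8]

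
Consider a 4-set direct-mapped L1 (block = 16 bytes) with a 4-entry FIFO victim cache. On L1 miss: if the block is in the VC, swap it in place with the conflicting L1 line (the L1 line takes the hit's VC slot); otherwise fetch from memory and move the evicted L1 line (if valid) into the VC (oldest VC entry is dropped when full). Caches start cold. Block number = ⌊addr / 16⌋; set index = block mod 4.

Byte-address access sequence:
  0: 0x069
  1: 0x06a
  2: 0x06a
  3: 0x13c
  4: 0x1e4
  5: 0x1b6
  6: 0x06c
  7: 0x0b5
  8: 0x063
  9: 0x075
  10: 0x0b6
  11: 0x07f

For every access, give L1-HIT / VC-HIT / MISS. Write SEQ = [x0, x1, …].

0: 0x69 (blk 6, set 2) → MISS  vc=[]
1: 0x6a (blk 6, set 2) → L1-HIT  vc=[]
2: 0x6a (blk 6, set 2) → L1-HIT  vc=[]
3: 0x13c (blk 19, set 3) → MISS  vc=[]
4: 0x1e4 (blk 30, set 2) → MISS  vc=[6]
5: 0x1b6 (blk 27, set 3) → MISS  vc=[6, 19]
6: 0x6c (blk 6, set 2) → VC-HIT  vc=[30, 19]
7: 0xb5 (blk 11, set 3) → MISS  vc=[30, 19, 27]
8: 0x63 (blk 6, set 2) → L1-HIT  vc=[30, 19, 27]
9: 0x75 (blk 7, set 3) → MISS  vc=[30, 19, 27, 11]
10: 0xb6 (blk 11, set 3) → VC-HIT  vc=[30, 19, 27, 7]
11: 0x7f (blk 7, set 3) → VC-HIT  vc=[30, 19, 27, 11]

SEQ = [MISS, L1-HIT, L1-HIT, MISS, MISS, MISS, VC-HIT, MISS, L1-HIT, MISS, VC-HIT, VC-HIT]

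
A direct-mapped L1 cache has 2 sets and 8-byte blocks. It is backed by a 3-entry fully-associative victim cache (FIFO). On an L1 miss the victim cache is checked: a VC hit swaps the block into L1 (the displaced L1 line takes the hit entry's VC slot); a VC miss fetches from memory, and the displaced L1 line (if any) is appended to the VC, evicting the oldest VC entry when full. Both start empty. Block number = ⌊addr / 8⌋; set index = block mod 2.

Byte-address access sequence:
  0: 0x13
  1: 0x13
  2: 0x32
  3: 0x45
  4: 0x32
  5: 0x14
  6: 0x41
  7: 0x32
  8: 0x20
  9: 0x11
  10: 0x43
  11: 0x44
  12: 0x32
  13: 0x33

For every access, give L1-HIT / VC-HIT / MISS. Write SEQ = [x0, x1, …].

SEQ = [MISS, L1-HIT, MISS, MISS, VC-HIT, VC-HIT, VC-HIT, VC-HIT, MISS, VC-HIT, VC-HIT, L1-HIT, VC-HIT, L1-HIT]

  [0] addr=0x13 blk=2 s=0: MISS | VC []
  [1] addr=0x13 blk=2 s=0: L1-HIT | VC []
  [2] addr=0x32 blk=6 s=0: MISS | VC [2]
  [3] addr=0x45 blk=8 s=0: MISS | VC [2, 6]
  [4] addr=0x32 blk=6 s=0: VC-HIT | VC [2, 8]
  [5] addr=0x14 blk=2 s=0: VC-HIT | VC [6, 8]
  [6] addr=0x41 blk=8 s=0: VC-HIT | VC [6, 2]
  [7] addr=0x32 blk=6 s=0: VC-HIT | VC [8, 2]
  [8] addr=0x20 blk=4 s=0: MISS | VC [8, 2, 6]
  [9] addr=0x11 blk=2 s=0: VC-HIT | VC [8, 4, 6]
  [10] addr=0x43 blk=8 s=0: VC-HIT | VC [2, 4, 6]
  [11] addr=0x44 blk=8 s=0: L1-HIT | VC [2, 4, 6]
  [12] addr=0x32 blk=6 s=0: VC-HIT | VC [2, 4, 8]
  [13] addr=0x33 blk=6 s=0: L1-HIT | VC [2, 4, 8]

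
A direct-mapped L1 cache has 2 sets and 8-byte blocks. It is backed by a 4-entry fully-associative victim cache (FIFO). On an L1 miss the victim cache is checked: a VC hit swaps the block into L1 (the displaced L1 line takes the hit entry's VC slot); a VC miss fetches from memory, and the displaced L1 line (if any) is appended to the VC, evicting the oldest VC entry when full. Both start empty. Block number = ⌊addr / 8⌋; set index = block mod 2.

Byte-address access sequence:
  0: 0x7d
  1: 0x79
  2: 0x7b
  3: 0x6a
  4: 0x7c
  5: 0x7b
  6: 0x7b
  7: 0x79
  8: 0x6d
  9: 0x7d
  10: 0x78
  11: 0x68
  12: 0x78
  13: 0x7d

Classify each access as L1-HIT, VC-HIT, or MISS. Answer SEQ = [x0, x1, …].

  [0] addr=0x7d blk=15 s=1: MISS | VC []
  [1] addr=0x79 blk=15 s=1: L1-HIT | VC []
  [2] addr=0x7b blk=15 s=1: L1-HIT | VC []
  [3] addr=0x6a blk=13 s=1: MISS | VC [15]
  [4] addr=0x7c blk=15 s=1: VC-HIT | VC [13]
  [5] addr=0x7b blk=15 s=1: L1-HIT | VC [13]
  [6] addr=0x7b blk=15 s=1: L1-HIT | VC [13]
  [7] addr=0x79 blk=15 s=1: L1-HIT | VC [13]
  [8] addr=0x6d blk=13 s=1: VC-HIT | VC [15]
  [9] addr=0x7d blk=15 s=1: VC-HIT | VC [13]
  [10] addr=0x78 blk=15 s=1: L1-HIT | VC [13]
  [11] addr=0x68 blk=13 s=1: VC-HIT | VC [15]
  [12] addr=0x78 blk=15 s=1: VC-HIT | VC [13]
  [13] addr=0x7d blk=15 s=1: L1-HIT | VC [13]

SEQ = [MISS, L1-HIT, L1-HIT, MISS, VC-HIT, L1-HIT, L1-HIT, L1-HIT, VC-HIT, VC-HIT, L1-HIT, VC-HIT, VC-HIT, L1-HIT]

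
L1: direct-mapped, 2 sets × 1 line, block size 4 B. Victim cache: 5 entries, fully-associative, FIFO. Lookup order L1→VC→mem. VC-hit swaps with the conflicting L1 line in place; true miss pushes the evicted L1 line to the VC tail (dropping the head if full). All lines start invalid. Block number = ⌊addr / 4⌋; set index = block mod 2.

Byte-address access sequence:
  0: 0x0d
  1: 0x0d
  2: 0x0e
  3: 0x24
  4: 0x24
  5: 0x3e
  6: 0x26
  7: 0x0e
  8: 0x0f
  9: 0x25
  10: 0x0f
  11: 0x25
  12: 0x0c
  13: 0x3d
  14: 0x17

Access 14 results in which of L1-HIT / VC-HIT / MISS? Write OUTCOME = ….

  [0] addr=0xd blk=3 s=1: MISS | VC []
  [1] addr=0xd blk=3 s=1: L1-HIT | VC []
  [2] addr=0xe blk=3 s=1: L1-HIT | VC []
  [3] addr=0x24 blk=9 s=1: MISS | VC [3]
  [4] addr=0x24 blk=9 s=1: L1-HIT | VC [3]
  [5] addr=0x3e blk=15 s=1: MISS | VC [3, 9]
  [6] addr=0x26 blk=9 s=1: VC-HIT | VC [3, 15]
  [7] addr=0xe blk=3 s=1: VC-HIT | VC [9, 15]
  [8] addr=0xf blk=3 s=1: L1-HIT | VC [9, 15]
  [9] addr=0x25 blk=9 s=1: VC-HIT | VC [3, 15]
  [10] addr=0xf blk=3 s=1: VC-HIT | VC [9, 15]
  [11] addr=0x25 blk=9 s=1: VC-HIT | VC [3, 15]
  [12] addr=0xc blk=3 s=1: VC-HIT | VC [9, 15]
  [13] addr=0x3d blk=15 s=1: VC-HIT | VC [9, 3]
  [14] addr=0x17 blk=5 s=1: MISS | VC [9, 3, 15]

OUTCOME = MISS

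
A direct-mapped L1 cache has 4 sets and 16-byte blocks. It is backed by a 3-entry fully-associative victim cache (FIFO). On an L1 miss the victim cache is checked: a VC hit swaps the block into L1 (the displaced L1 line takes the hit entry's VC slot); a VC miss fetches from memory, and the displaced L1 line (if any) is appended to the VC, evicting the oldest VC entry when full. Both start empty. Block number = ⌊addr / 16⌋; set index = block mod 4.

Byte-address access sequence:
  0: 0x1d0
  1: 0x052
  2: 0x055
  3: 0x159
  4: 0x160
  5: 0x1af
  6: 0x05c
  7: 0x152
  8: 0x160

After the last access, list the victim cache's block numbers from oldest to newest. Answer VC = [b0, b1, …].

VC = [29, 5, 26]

  [0] addr=0x1d0 blk=29 s=1: MISS | VC []
  [1] addr=0x52 blk=5 s=1: MISS | VC [29]
  [2] addr=0x55 blk=5 s=1: L1-HIT | VC [29]
  [3] addr=0x159 blk=21 s=1: MISS | VC [29, 5]
  [4] addr=0x160 blk=22 s=2: MISS | VC [29, 5]
  [5] addr=0x1af blk=26 s=2: MISS | VC [29, 5, 22]
  [6] addr=0x5c blk=5 s=1: VC-HIT | VC [29, 21, 22]
  [7] addr=0x152 blk=21 s=1: VC-HIT | VC [29, 5, 22]
  [8] addr=0x160 blk=22 s=2: VC-HIT | VC [29, 5, 26]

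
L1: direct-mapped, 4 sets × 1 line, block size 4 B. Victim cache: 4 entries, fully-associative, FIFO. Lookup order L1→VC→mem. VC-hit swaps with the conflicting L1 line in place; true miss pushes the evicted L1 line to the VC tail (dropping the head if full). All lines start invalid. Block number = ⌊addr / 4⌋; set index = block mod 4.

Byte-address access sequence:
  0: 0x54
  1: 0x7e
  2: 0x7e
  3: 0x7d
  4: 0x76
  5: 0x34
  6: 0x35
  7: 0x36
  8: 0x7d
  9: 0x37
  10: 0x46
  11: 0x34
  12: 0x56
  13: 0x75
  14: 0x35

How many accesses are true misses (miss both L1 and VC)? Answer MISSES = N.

MISSES = 5

#0 0x54→b21/s1 MISS; vc=[]
#1 0x7e→b31/s3 MISS; vc=[]
#2 0x7e→b31/s3 L1-HIT; vc=[]
#3 0x7d→b31/s3 L1-HIT; vc=[]
#4 0x76→b29/s1 MISS; vc=[21]
#5 0x34→b13/s1 MISS; vc=[21,29]
#6 0x35→b13/s1 L1-HIT; vc=[21,29]
#7 0x36→b13/s1 L1-HIT; vc=[21,29]
#8 0x7d→b31/s3 L1-HIT; vc=[21,29]
#9 0x37→b13/s1 L1-HIT; vc=[21,29]
#10 0x46→b17/s1 MISS; vc=[21,29,13]
#11 0x34→b13/s1 VC-HIT; vc=[21,29,17]
#12 0x56→b21/s1 VC-HIT; vc=[13,29,17]
#13 0x75→b29/s1 VC-HIT; vc=[13,21,17]
#14 0x35→b13/s1 VC-HIT; vc=[29,21,17]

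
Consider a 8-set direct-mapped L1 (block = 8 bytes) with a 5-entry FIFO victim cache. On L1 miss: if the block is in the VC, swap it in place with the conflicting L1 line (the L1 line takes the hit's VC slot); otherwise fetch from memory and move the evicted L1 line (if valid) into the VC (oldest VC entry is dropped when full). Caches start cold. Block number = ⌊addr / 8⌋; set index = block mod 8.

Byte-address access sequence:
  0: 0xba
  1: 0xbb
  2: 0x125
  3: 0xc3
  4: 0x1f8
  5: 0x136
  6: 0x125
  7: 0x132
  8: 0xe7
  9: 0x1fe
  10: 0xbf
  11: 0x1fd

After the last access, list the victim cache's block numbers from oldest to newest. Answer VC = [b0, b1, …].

0: 0xba (blk 23, set 7) → MISS  vc=[]
1: 0xbb (blk 23, set 7) → L1-HIT  vc=[]
2: 0x125 (blk 36, set 4) → MISS  vc=[]
3: 0xc3 (blk 24, set 0) → MISS  vc=[]
4: 0x1f8 (blk 63, set 7) → MISS  vc=[23]
5: 0x136 (blk 38, set 6) → MISS  vc=[23]
6: 0x125 (blk 36, set 4) → L1-HIT  vc=[23]
7: 0x132 (blk 38, set 6) → L1-HIT  vc=[23]
8: 0xe7 (blk 28, set 4) → MISS  vc=[23, 36]
9: 0x1fe (blk 63, set 7) → L1-HIT  vc=[23, 36]
10: 0xbf (blk 23, set 7) → VC-HIT  vc=[63, 36]
11: 0x1fd (blk 63, set 7) → VC-HIT  vc=[23, 36]

VC = [23, 36]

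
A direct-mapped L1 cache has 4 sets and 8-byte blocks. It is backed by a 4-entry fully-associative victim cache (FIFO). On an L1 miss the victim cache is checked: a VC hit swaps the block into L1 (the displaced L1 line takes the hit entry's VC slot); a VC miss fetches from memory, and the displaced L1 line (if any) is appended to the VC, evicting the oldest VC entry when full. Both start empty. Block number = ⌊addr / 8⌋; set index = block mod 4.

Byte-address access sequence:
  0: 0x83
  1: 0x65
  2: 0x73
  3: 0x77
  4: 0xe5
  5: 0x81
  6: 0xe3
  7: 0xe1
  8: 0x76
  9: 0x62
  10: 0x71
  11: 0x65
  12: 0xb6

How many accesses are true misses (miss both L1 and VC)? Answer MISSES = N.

  [0] addr=0x83 blk=16 s=0: MISS | VC []
  [1] addr=0x65 blk=12 s=0: MISS | VC [16]
  [2] addr=0x73 blk=14 s=2: MISS | VC [16]
  [3] addr=0x77 blk=14 s=2: L1-HIT | VC [16]
  [4] addr=0xe5 blk=28 s=0: MISS | VC [16, 12]
  [5] addr=0x81 blk=16 s=0: VC-HIT | VC [28, 12]
  [6] addr=0xe3 blk=28 s=0: VC-HIT | VC [16, 12]
  [7] addr=0xe1 blk=28 s=0: L1-HIT | VC [16, 12]
  [8] addr=0x76 blk=14 s=2: L1-HIT | VC [16, 12]
  [9] addr=0x62 blk=12 s=0: VC-HIT | VC [16, 28]
  [10] addr=0x71 blk=14 s=2: L1-HIT | VC [16, 28]
  [11] addr=0x65 blk=12 s=0: L1-HIT | VC [16, 28]
  [12] addr=0xb6 blk=22 s=2: MISS | VC [16, 28, 14]

MISSES = 5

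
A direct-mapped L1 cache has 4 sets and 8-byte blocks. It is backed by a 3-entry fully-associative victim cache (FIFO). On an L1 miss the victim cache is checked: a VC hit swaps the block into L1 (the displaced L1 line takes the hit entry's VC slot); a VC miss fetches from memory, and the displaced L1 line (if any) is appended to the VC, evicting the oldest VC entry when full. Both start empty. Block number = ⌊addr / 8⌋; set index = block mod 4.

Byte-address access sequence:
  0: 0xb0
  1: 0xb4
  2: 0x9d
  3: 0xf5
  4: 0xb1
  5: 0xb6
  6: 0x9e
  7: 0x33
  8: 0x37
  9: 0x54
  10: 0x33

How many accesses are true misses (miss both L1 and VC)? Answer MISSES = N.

MISSES = 5

0: 0xb0 (blk 22, set 2) → MISS  vc=[]
1: 0xb4 (blk 22, set 2) → L1-HIT  vc=[]
2: 0x9d (blk 19, set 3) → MISS  vc=[]
3: 0xf5 (blk 30, set 2) → MISS  vc=[22]
4: 0xb1 (blk 22, set 2) → VC-HIT  vc=[30]
5: 0xb6 (blk 22, set 2) → L1-HIT  vc=[30]
6: 0x9e (blk 19, set 3) → L1-HIT  vc=[30]
7: 0x33 (blk 6, set 2) → MISS  vc=[30, 22]
8: 0x37 (blk 6, set 2) → L1-HIT  vc=[30, 22]
9: 0x54 (blk 10, set 2) → MISS  vc=[30, 22, 6]
10: 0x33 (blk 6, set 2) → VC-HIT  vc=[30, 22, 10]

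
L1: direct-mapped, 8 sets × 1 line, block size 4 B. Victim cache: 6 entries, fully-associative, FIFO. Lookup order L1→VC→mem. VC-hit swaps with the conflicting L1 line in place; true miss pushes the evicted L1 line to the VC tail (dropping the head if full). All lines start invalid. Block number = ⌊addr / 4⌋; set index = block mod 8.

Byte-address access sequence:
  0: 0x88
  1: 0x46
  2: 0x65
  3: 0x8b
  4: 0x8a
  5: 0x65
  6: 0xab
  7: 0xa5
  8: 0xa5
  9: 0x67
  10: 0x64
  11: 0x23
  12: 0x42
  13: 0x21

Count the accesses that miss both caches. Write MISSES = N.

MISSES = 7

0: 0x88 (blk 34, set 2) → MISS  vc=[]
1: 0x46 (blk 17, set 1) → MISS  vc=[]
2: 0x65 (blk 25, set 1) → MISS  vc=[17]
3: 0x8b (blk 34, set 2) → L1-HIT  vc=[17]
4: 0x8a (blk 34, set 2) → L1-HIT  vc=[17]
5: 0x65 (blk 25, set 1) → L1-HIT  vc=[17]
6: 0xab (blk 42, set 2) → MISS  vc=[17, 34]
7: 0xa5 (blk 41, set 1) → MISS  vc=[17, 34, 25]
8: 0xa5 (blk 41, set 1) → L1-HIT  vc=[17, 34, 25]
9: 0x67 (blk 25, set 1) → VC-HIT  vc=[17, 34, 41]
10: 0x64 (blk 25, set 1) → L1-HIT  vc=[17, 34, 41]
11: 0x23 (blk 8, set 0) → MISS  vc=[17, 34, 41]
12: 0x42 (blk 16, set 0) → MISS  vc=[17, 34, 41, 8]
13: 0x21 (blk 8, set 0) → VC-HIT  vc=[17, 34, 41, 16]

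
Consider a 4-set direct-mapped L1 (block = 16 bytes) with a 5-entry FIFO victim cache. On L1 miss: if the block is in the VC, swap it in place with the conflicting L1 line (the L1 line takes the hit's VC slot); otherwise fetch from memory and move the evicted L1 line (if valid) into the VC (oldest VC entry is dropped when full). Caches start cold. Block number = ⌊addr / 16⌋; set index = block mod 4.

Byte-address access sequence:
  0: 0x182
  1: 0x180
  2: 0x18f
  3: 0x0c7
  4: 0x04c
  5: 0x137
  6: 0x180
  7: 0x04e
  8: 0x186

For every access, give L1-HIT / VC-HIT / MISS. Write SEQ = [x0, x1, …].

#0 0x182→b24/s0 MISS; vc=[]
#1 0x180→b24/s0 L1-HIT; vc=[]
#2 0x18f→b24/s0 L1-HIT; vc=[]
#3 0xc7→b12/s0 MISS; vc=[24]
#4 0x4c→b4/s0 MISS; vc=[24,12]
#5 0x137→b19/s3 MISS; vc=[24,12]
#6 0x180→b24/s0 VC-HIT; vc=[4,12]
#7 0x4e→b4/s0 VC-HIT; vc=[24,12]
#8 0x186→b24/s0 VC-HIT; vc=[4,12]

SEQ = [MISS, L1-HIT, L1-HIT, MISS, MISS, MISS, VC-HIT, VC-HIT, VC-HIT]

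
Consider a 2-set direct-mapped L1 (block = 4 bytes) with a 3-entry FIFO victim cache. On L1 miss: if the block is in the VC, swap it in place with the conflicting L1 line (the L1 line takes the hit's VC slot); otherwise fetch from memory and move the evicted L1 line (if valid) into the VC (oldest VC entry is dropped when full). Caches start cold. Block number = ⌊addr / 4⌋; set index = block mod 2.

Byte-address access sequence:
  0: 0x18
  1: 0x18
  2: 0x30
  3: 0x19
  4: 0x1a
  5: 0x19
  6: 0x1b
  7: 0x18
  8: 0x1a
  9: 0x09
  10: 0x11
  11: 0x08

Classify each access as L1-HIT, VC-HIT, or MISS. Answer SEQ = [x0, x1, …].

  [0] addr=0x18 blk=6 s=0: MISS | VC []
  [1] addr=0x18 blk=6 s=0: L1-HIT | VC []
  [2] addr=0x30 blk=12 s=0: MISS | VC [6]
  [3] addr=0x19 blk=6 s=0: VC-HIT | VC [12]
  [4] addr=0x1a blk=6 s=0: L1-HIT | VC [12]
  [5] addr=0x19 blk=6 s=0: L1-HIT | VC [12]
  [6] addr=0x1b blk=6 s=0: L1-HIT | VC [12]
  [7] addr=0x18 blk=6 s=0: L1-HIT | VC [12]
  [8] addr=0x1a blk=6 s=0: L1-HIT | VC [12]
  [9] addr=0x9 blk=2 s=0: MISS | VC [12, 6]
  [10] addr=0x11 blk=4 s=0: MISS | VC [12, 6, 2]
  [11] addr=0x8 blk=2 s=0: VC-HIT | VC [12, 6, 4]

SEQ = [MISS, L1-HIT, MISS, VC-HIT, L1-HIT, L1-HIT, L1-HIT, L1-HIT, L1-HIT, MISS, MISS, VC-HIT]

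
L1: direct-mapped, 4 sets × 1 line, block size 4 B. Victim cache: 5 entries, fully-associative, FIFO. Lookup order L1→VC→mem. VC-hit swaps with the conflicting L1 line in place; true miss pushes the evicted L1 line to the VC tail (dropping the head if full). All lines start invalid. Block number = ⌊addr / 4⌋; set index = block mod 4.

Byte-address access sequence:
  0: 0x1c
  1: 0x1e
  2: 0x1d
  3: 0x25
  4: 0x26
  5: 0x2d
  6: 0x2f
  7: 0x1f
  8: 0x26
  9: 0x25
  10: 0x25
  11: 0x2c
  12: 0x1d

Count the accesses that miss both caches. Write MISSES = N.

#0 0x1c→b7/s3 MISS; vc=[]
#1 0x1e→b7/s3 L1-HIT; vc=[]
#2 0x1d→b7/s3 L1-HIT; vc=[]
#3 0x25→b9/s1 MISS; vc=[]
#4 0x26→b9/s1 L1-HIT; vc=[]
#5 0x2d→b11/s3 MISS; vc=[7]
#6 0x2f→b11/s3 L1-HIT; vc=[7]
#7 0x1f→b7/s3 VC-HIT; vc=[11]
#8 0x26→b9/s1 L1-HIT; vc=[11]
#9 0x25→b9/s1 L1-HIT; vc=[11]
#10 0x25→b9/s1 L1-HIT; vc=[11]
#11 0x2c→b11/s3 VC-HIT; vc=[7]
#12 0x1d→b7/s3 VC-HIT; vc=[11]

MISSES = 3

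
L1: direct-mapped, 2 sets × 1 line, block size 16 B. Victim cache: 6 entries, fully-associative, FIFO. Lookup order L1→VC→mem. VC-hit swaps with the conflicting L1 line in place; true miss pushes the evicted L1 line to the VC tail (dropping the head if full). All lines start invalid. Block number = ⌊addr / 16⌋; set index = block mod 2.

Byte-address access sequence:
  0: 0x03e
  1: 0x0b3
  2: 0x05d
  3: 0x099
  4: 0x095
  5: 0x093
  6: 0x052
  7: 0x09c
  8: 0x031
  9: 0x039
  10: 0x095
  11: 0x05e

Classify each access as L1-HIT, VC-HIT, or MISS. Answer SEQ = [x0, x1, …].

SEQ = [MISS, MISS, MISS, MISS, L1-HIT, L1-HIT, VC-HIT, VC-HIT, VC-HIT, L1-HIT, VC-HIT, VC-HIT]

0: 0x3e (blk 3, set 1) → MISS  vc=[]
1: 0xb3 (blk 11, set 1) → MISS  vc=[3]
2: 0x5d (blk 5, set 1) → MISS  vc=[3, 11]
3: 0x99 (blk 9, set 1) → MISS  vc=[3, 11, 5]
4: 0x95 (blk 9, set 1) → L1-HIT  vc=[3, 11, 5]
5: 0x93 (blk 9, set 1) → L1-HIT  vc=[3, 11, 5]
6: 0x52 (blk 5, set 1) → VC-HIT  vc=[3, 11, 9]
7: 0x9c (blk 9, set 1) → VC-HIT  vc=[3, 11, 5]
8: 0x31 (blk 3, set 1) → VC-HIT  vc=[9, 11, 5]
9: 0x39 (blk 3, set 1) → L1-HIT  vc=[9, 11, 5]
10: 0x95 (blk 9, set 1) → VC-HIT  vc=[3, 11, 5]
11: 0x5e (blk 5, set 1) → VC-HIT  vc=[3, 11, 9]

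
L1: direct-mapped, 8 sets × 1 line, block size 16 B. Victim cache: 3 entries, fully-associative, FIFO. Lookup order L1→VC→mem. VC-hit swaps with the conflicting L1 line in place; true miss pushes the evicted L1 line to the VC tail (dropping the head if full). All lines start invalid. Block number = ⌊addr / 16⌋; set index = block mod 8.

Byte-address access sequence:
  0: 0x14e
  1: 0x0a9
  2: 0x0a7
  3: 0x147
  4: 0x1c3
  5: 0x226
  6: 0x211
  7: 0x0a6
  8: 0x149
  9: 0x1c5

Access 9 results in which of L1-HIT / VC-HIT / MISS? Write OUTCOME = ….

OUTCOME = VC-HIT

0: 0x14e (blk 20, set 4) → MISS  vc=[]
1: 0xa9 (blk 10, set 2) → MISS  vc=[]
2: 0xa7 (blk 10, set 2) → L1-HIT  vc=[]
3: 0x147 (blk 20, set 4) → L1-HIT  vc=[]
4: 0x1c3 (blk 28, set 4) → MISS  vc=[20]
5: 0x226 (blk 34, set 2) → MISS  vc=[20, 10]
6: 0x211 (blk 33, set 1) → MISS  vc=[20, 10]
7: 0xa6 (blk 10, set 2) → VC-HIT  vc=[20, 34]
8: 0x149 (blk 20, set 4) → VC-HIT  vc=[28, 34]
9: 0x1c5 (blk 28, set 4) → VC-HIT  vc=[20, 34]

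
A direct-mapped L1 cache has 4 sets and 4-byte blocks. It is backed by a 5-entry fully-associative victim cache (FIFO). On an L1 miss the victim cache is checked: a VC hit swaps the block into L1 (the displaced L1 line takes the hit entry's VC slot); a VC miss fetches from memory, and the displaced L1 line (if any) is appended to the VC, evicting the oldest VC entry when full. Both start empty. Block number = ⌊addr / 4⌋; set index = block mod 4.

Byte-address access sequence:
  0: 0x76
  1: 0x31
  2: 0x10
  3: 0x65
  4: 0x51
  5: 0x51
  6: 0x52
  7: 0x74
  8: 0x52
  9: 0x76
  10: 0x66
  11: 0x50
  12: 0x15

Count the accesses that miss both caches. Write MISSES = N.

MISSES = 6

  [0] addr=0x76 blk=29 s=1: MISS | VC []
  [1] addr=0x31 blk=12 s=0: MISS | VC []
  [2] addr=0x10 blk=4 s=0: MISS | VC [12]
  [3] addr=0x65 blk=25 s=1: MISS | VC [12, 29]
  [4] addr=0x51 blk=20 s=0: MISS | VC [12, 29, 4]
  [5] addr=0x51 blk=20 s=0: L1-HIT | VC [12, 29, 4]
  [6] addr=0x52 blk=20 s=0: L1-HIT | VC [12, 29, 4]
  [7] addr=0x74 blk=29 s=1: VC-HIT | VC [12, 25, 4]
  [8] addr=0x52 blk=20 s=0: L1-HIT | VC [12, 25, 4]
  [9] addr=0x76 blk=29 s=1: L1-HIT | VC [12, 25, 4]
  [10] addr=0x66 blk=25 s=1: VC-HIT | VC [12, 29, 4]
  [11] addr=0x50 blk=20 s=0: L1-HIT | VC [12, 29, 4]
  [12] addr=0x15 blk=5 s=1: MISS | VC [12, 29, 4, 25]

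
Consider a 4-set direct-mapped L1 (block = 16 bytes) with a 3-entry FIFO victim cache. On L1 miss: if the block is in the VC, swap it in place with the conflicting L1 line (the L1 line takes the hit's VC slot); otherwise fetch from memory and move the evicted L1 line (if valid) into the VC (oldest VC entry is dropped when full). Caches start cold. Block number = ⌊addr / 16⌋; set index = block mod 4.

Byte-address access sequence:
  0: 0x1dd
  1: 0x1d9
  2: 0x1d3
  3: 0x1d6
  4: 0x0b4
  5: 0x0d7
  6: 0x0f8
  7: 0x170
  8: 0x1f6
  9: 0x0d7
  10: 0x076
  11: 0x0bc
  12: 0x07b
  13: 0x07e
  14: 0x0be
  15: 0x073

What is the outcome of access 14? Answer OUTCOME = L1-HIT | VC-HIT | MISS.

OUTCOME = VC-HIT

  [0] addr=0x1dd blk=29 s=1: MISS | VC []
  [1] addr=0x1d9 blk=29 s=1: L1-HIT | VC []
  [2] addr=0x1d3 blk=29 s=1: L1-HIT | VC []
  [3] addr=0x1d6 blk=29 s=1: L1-HIT | VC []
  [4] addr=0xb4 blk=11 s=3: MISS | VC []
  [5] addr=0xd7 blk=13 s=1: MISS | VC [29]
  [6] addr=0xf8 blk=15 s=3: MISS | VC [29, 11]
  [7] addr=0x170 blk=23 s=3: MISS | VC [29, 11, 15]
  [8] addr=0x1f6 blk=31 s=3: MISS | VC [11, 15, 23]
  [9] addr=0xd7 blk=13 s=1: L1-HIT | VC [11, 15, 23]
  [10] addr=0x76 blk=7 s=3: MISS | VC [15, 23, 31]
  [11] addr=0xbc blk=11 s=3: MISS | VC [23, 31, 7]
  [12] addr=0x7b blk=7 s=3: VC-HIT | VC [23, 31, 11]
  [13] addr=0x7e blk=7 s=3: L1-HIT | VC [23, 31, 11]
  [14] addr=0xbe blk=11 s=3: VC-HIT | VC [23, 31, 7]
  [15] addr=0x73 blk=7 s=3: VC-HIT | VC [23, 31, 11]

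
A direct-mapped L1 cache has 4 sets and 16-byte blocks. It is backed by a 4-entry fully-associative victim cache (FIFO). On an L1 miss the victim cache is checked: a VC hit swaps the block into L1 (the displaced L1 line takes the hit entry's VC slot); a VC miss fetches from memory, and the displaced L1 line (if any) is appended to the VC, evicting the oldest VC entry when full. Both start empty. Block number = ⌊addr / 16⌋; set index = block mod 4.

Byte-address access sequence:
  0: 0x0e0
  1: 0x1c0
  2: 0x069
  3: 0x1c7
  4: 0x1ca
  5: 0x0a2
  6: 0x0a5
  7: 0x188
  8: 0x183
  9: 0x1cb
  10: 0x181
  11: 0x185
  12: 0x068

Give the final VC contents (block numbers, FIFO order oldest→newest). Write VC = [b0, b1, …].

0: 0xe0 (blk 14, set 2) → MISS  vc=[]
1: 0x1c0 (blk 28, set 0) → MISS  vc=[]
2: 0x69 (blk 6, set 2) → MISS  vc=[14]
3: 0x1c7 (blk 28, set 0) → L1-HIT  vc=[14]
4: 0x1ca (blk 28, set 0) → L1-HIT  vc=[14]
5: 0xa2 (blk 10, set 2) → MISS  vc=[14, 6]
6: 0xa5 (blk 10, set 2) → L1-HIT  vc=[14, 6]
7: 0x188 (blk 24, set 0) → MISS  vc=[14, 6, 28]
8: 0x183 (blk 24, set 0) → L1-HIT  vc=[14, 6, 28]
9: 0x1cb (blk 28, set 0) → VC-HIT  vc=[14, 6, 24]
10: 0x181 (blk 24, set 0) → VC-HIT  vc=[14, 6, 28]
11: 0x185 (blk 24, set 0) → L1-HIT  vc=[14, 6, 28]
12: 0x68 (blk 6, set 2) → VC-HIT  vc=[14, 10, 28]

VC = [14, 10, 28]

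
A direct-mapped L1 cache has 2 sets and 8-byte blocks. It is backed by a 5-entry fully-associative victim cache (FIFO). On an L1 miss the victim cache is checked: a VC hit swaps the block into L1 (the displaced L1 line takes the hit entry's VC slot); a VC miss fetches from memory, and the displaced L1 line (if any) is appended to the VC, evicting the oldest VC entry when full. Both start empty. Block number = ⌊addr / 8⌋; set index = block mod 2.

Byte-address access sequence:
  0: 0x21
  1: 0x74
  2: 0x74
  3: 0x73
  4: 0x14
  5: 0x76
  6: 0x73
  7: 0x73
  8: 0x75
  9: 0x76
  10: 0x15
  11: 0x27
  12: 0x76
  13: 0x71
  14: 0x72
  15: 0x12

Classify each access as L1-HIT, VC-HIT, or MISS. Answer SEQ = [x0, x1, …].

SEQ = [MISS, MISS, L1-HIT, L1-HIT, MISS, VC-HIT, L1-HIT, L1-HIT, L1-HIT, L1-HIT, VC-HIT, VC-HIT, VC-HIT, L1-HIT, L1-HIT, VC-HIT]

#0 0x21→b4/s0 MISS; vc=[]
#1 0x74→b14/s0 MISS; vc=[4]
#2 0x74→b14/s0 L1-HIT; vc=[4]
#3 0x73→b14/s0 L1-HIT; vc=[4]
#4 0x14→b2/s0 MISS; vc=[4,14]
#5 0x76→b14/s0 VC-HIT; vc=[4,2]
#6 0x73→b14/s0 L1-HIT; vc=[4,2]
#7 0x73→b14/s0 L1-HIT; vc=[4,2]
#8 0x75→b14/s0 L1-HIT; vc=[4,2]
#9 0x76→b14/s0 L1-HIT; vc=[4,2]
#10 0x15→b2/s0 VC-HIT; vc=[4,14]
#11 0x27→b4/s0 VC-HIT; vc=[2,14]
#12 0x76→b14/s0 VC-HIT; vc=[2,4]
#13 0x71→b14/s0 L1-HIT; vc=[2,4]
#14 0x72→b14/s0 L1-HIT; vc=[2,4]
#15 0x12→b2/s0 VC-HIT; vc=[14,4]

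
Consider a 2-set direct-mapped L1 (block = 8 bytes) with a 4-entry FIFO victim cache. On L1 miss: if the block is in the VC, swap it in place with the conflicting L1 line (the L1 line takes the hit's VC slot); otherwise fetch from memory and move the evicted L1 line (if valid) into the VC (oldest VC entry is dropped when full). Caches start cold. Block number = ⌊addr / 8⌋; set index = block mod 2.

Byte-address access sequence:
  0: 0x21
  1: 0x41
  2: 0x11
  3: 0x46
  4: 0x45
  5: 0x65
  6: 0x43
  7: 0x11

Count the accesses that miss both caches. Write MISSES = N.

MISSES = 4

  [0] addr=0x21 blk=4 s=0: MISS | VC []
  [1] addr=0x41 blk=8 s=0: MISS | VC [4]
  [2] addr=0x11 blk=2 s=0: MISS | VC [4, 8]
  [3] addr=0x46 blk=8 s=0: VC-HIT | VC [4, 2]
  [4] addr=0x45 blk=8 s=0: L1-HIT | VC [4, 2]
  [5] addr=0x65 blk=12 s=0: MISS | VC [4, 2, 8]
  [6] addr=0x43 blk=8 s=0: VC-HIT | VC [4, 2, 12]
  [7] addr=0x11 blk=2 s=0: VC-HIT | VC [4, 8, 12]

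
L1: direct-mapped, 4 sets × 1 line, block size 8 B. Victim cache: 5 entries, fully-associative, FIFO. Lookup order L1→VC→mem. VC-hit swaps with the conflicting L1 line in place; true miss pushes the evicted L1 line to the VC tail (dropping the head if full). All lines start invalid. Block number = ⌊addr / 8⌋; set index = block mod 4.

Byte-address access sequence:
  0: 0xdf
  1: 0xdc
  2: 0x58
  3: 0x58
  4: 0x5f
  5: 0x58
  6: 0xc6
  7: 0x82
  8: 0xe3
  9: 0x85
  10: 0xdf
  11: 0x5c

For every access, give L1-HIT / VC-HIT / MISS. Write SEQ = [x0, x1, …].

0: 0xdf (blk 27, set 3) → MISS  vc=[]
1: 0xdc (blk 27, set 3) → L1-HIT  vc=[]
2: 0x58 (blk 11, set 3) → MISS  vc=[27]
3: 0x58 (blk 11, set 3) → L1-HIT  vc=[27]
4: 0x5f (blk 11, set 3) → L1-HIT  vc=[27]
5: 0x58 (blk 11, set 3) → L1-HIT  vc=[27]
6: 0xc6 (blk 24, set 0) → MISS  vc=[27]
7: 0x82 (blk 16, set 0) → MISS  vc=[27, 24]
8: 0xe3 (blk 28, set 0) → MISS  vc=[27, 24, 16]
9: 0x85 (blk 16, set 0) → VC-HIT  vc=[27, 24, 28]
10: 0xdf (blk 27, set 3) → VC-HIT  vc=[11, 24, 28]
11: 0x5c (blk 11, set 3) → VC-HIT  vc=[27, 24, 28]

SEQ = [MISS, L1-HIT, MISS, L1-HIT, L1-HIT, L1-HIT, MISS, MISS, MISS, VC-HIT, VC-HIT, VC-HIT]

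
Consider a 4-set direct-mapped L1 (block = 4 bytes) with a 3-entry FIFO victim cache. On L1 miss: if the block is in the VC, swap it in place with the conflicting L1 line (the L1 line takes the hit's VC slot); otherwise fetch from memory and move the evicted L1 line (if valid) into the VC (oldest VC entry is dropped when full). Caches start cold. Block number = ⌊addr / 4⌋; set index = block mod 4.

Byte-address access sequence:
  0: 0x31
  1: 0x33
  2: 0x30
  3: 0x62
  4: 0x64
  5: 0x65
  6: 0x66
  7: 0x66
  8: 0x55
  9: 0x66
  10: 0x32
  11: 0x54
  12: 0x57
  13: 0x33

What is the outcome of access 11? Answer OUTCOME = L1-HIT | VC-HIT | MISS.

OUTCOME = VC-HIT

0: 0x31 (blk 12, set 0) → MISS  vc=[]
1: 0x33 (blk 12, set 0) → L1-HIT  vc=[]
2: 0x30 (blk 12, set 0) → L1-HIT  vc=[]
3: 0x62 (blk 24, set 0) → MISS  vc=[12]
4: 0x64 (blk 25, set 1) → MISS  vc=[12]
5: 0x65 (blk 25, set 1) → L1-HIT  vc=[12]
6: 0x66 (blk 25, set 1) → L1-HIT  vc=[12]
7: 0x66 (blk 25, set 1) → L1-HIT  vc=[12]
8: 0x55 (blk 21, set 1) → MISS  vc=[12, 25]
9: 0x66 (blk 25, set 1) → VC-HIT  vc=[12, 21]
10: 0x32 (blk 12, set 0) → VC-HIT  vc=[24, 21]
11: 0x54 (blk 21, set 1) → VC-HIT  vc=[24, 25]
12: 0x57 (blk 21, set 1) → L1-HIT  vc=[24, 25]
13: 0x33 (blk 12, set 0) → L1-HIT  vc=[24, 25]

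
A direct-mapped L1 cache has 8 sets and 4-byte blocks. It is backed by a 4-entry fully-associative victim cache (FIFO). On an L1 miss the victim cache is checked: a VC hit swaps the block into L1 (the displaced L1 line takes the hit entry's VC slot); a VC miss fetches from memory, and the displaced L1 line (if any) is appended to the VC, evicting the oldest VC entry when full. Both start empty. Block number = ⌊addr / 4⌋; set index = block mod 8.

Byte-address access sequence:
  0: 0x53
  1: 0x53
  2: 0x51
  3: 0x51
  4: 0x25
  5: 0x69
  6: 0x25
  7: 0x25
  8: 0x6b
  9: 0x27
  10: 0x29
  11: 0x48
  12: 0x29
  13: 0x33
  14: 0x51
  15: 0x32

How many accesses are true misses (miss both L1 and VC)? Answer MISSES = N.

MISSES = 6

0: 0x53 (blk 20, set 4) → MISS  vc=[]
1: 0x53 (blk 20, set 4) → L1-HIT  vc=[]
2: 0x51 (blk 20, set 4) → L1-HIT  vc=[]
3: 0x51 (blk 20, set 4) → L1-HIT  vc=[]
4: 0x25 (blk 9, set 1) → MISS  vc=[]
5: 0x69 (blk 26, set 2) → MISS  vc=[]
6: 0x25 (blk 9, set 1) → L1-HIT  vc=[]
7: 0x25 (blk 9, set 1) → L1-HIT  vc=[]
8: 0x6b (blk 26, set 2) → L1-HIT  vc=[]
9: 0x27 (blk 9, set 1) → L1-HIT  vc=[]
10: 0x29 (blk 10, set 2) → MISS  vc=[26]
11: 0x48 (blk 18, set 2) → MISS  vc=[26, 10]
12: 0x29 (blk 10, set 2) → VC-HIT  vc=[26, 18]
13: 0x33 (blk 12, set 4) → MISS  vc=[26, 18, 20]
14: 0x51 (blk 20, set 4) → VC-HIT  vc=[26, 18, 12]
15: 0x32 (blk 12, set 4) → VC-HIT  vc=[26, 18, 20]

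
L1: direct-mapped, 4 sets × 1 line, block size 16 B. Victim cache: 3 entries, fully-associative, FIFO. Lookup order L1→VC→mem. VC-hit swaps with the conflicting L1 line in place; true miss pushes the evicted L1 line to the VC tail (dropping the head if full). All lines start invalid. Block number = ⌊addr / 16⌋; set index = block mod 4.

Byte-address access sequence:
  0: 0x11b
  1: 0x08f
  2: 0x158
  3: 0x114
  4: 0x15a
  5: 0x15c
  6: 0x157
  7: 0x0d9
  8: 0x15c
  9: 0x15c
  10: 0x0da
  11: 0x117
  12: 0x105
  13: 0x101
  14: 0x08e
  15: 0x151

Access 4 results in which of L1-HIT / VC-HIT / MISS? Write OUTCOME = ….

OUTCOME = VC-HIT

0: 0x11b (blk 17, set 1) → MISS  vc=[]
1: 0x8f (blk 8, set 0) → MISS  vc=[]
2: 0x158 (blk 21, set 1) → MISS  vc=[17]
3: 0x114 (blk 17, set 1) → VC-HIT  vc=[21]
4: 0x15a (blk 21, set 1) → VC-HIT  vc=[17]
5: 0x15c (blk 21, set 1) → L1-HIT  vc=[17]
6: 0x157 (blk 21, set 1) → L1-HIT  vc=[17]
7: 0xd9 (blk 13, set 1) → MISS  vc=[17, 21]
8: 0x15c (blk 21, set 1) → VC-HIT  vc=[17, 13]
9: 0x15c (blk 21, set 1) → L1-HIT  vc=[17, 13]
10: 0xda (blk 13, set 1) → VC-HIT  vc=[17, 21]
11: 0x117 (blk 17, set 1) → VC-HIT  vc=[13, 21]
12: 0x105 (blk 16, set 0) → MISS  vc=[13, 21, 8]
13: 0x101 (blk 16, set 0) → L1-HIT  vc=[13, 21, 8]
14: 0x8e (blk 8, set 0) → VC-HIT  vc=[13, 21, 16]
15: 0x151 (blk 21, set 1) → VC-HIT  vc=[13, 17, 16]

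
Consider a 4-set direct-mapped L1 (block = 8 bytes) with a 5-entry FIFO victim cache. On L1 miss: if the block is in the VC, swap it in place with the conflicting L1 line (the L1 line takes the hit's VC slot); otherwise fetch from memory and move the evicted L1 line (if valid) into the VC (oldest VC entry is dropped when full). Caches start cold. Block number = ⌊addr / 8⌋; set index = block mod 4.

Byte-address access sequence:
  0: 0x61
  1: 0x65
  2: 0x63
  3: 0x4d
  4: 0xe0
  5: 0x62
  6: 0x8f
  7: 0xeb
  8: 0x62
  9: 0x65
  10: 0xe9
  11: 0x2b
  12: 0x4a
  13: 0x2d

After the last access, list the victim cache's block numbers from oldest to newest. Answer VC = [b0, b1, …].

VC = [28, 9, 17, 29]

0: 0x61 (blk 12, set 0) → MISS  vc=[]
1: 0x65 (blk 12, set 0) → L1-HIT  vc=[]
2: 0x63 (blk 12, set 0) → L1-HIT  vc=[]
3: 0x4d (blk 9, set 1) → MISS  vc=[]
4: 0xe0 (blk 28, set 0) → MISS  vc=[12]
5: 0x62 (blk 12, set 0) → VC-HIT  vc=[28]
6: 0x8f (blk 17, set 1) → MISS  vc=[28, 9]
7: 0xeb (blk 29, set 1) → MISS  vc=[28, 9, 17]
8: 0x62 (blk 12, set 0) → L1-HIT  vc=[28, 9, 17]
9: 0x65 (blk 12, set 0) → L1-HIT  vc=[28, 9, 17]
10: 0xe9 (blk 29, set 1) → L1-HIT  vc=[28, 9, 17]
11: 0x2b (blk 5, set 1) → MISS  vc=[28, 9, 17, 29]
12: 0x4a (blk 9, set 1) → VC-HIT  vc=[28, 5, 17, 29]
13: 0x2d (blk 5, set 1) → VC-HIT  vc=[28, 9, 17, 29]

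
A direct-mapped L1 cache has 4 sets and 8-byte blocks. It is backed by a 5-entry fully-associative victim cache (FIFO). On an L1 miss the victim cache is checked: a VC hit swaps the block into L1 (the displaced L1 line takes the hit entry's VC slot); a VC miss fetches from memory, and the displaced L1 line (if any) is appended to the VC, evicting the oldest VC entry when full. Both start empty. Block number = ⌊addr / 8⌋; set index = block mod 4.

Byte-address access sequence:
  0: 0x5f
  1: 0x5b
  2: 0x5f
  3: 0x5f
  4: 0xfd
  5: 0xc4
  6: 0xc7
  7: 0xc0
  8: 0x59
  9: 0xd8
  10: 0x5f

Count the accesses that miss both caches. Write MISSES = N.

0: 0x5f (blk 11, set 3) → MISS  vc=[]
1: 0x5b (blk 11, set 3) → L1-HIT  vc=[]
2: 0x5f (blk 11, set 3) → L1-HIT  vc=[]
3: 0x5f (blk 11, set 3) → L1-HIT  vc=[]
4: 0xfd (blk 31, set 3) → MISS  vc=[11]
5: 0xc4 (blk 24, set 0) → MISS  vc=[11]
6: 0xc7 (blk 24, set 0) → L1-HIT  vc=[11]
7: 0xc0 (blk 24, set 0) → L1-HIT  vc=[11]
8: 0x59 (blk 11, set 3) → VC-HIT  vc=[31]
9: 0xd8 (blk 27, set 3) → MISS  vc=[31, 11]
10: 0x5f (blk 11, set 3) → VC-HIT  vc=[31, 27]

MISSES = 4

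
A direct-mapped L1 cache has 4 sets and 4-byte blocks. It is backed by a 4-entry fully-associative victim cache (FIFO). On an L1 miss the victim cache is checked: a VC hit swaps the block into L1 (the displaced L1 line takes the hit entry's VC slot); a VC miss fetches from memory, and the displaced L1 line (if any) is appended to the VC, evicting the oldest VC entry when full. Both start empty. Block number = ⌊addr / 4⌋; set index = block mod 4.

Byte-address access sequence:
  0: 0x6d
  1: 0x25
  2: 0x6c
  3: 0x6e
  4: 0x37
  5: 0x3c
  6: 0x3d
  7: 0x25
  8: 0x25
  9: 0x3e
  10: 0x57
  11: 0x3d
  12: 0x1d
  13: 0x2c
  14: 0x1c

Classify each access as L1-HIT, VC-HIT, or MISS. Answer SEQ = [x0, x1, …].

#0 0x6d→b27/s3 MISS; vc=[]
#1 0x25→b9/s1 MISS; vc=[]
#2 0x6c→b27/s3 L1-HIT; vc=[]
#3 0x6e→b27/s3 L1-HIT; vc=[]
#4 0x37→b13/s1 MISS; vc=[9]
#5 0x3c→b15/s3 MISS; vc=[9,27]
#6 0x3d→b15/s3 L1-HIT; vc=[9,27]
#7 0x25→b9/s1 VC-HIT; vc=[13,27]
#8 0x25→b9/s1 L1-HIT; vc=[13,27]
#9 0x3e→b15/s3 L1-HIT; vc=[13,27]
#10 0x57→b21/s1 MISS; vc=[13,27,9]
#11 0x3d→b15/s3 L1-HIT; vc=[13,27,9]
#12 0x1d→b7/s3 MISS; vc=[13,27,9,15]
#13 0x2c→b11/s3 MISS; vc=[27,9,15,7]
#14 0x1c→b7/s3 VC-HIT; vc=[27,9,15,11]

SEQ = [MISS, MISS, L1-HIT, L1-HIT, MISS, MISS, L1-HIT, VC-HIT, L1-HIT, L1-HIT, MISS, L1-HIT, MISS, MISS, VC-HIT]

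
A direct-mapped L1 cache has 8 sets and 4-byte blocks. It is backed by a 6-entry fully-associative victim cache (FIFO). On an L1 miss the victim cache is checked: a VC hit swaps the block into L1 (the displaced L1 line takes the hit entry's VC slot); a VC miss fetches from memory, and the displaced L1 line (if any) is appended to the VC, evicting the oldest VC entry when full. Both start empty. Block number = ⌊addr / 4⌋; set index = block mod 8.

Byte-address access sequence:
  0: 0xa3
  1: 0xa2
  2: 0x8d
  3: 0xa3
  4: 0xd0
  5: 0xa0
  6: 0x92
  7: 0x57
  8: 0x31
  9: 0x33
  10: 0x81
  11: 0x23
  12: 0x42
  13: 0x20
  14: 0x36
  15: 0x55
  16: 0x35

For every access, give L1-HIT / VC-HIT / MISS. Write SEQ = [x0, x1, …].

#0 0xa3→b40/s0 MISS; vc=[]
#1 0xa2→b40/s0 L1-HIT; vc=[]
#2 0x8d→b35/s3 MISS; vc=[]
#3 0xa3→b40/s0 L1-HIT; vc=[]
#4 0xd0→b52/s4 MISS; vc=[]
#5 0xa0→b40/s0 L1-HIT; vc=[]
#6 0x92→b36/s4 MISS; vc=[52]
#7 0x57→b21/s5 MISS; vc=[52]
#8 0x31→b12/s4 MISS; vc=[52,36]
#9 0x33→b12/s4 L1-HIT; vc=[52,36]
#10 0x81→b32/s0 MISS; vc=[52,36,40]
#11 0x23→b8/s0 MISS; vc=[52,36,40,32]
#12 0x42→b16/s0 MISS; vc=[52,36,40,32,8]
#13 0x20→b8/s0 VC-HIT; vc=[52,36,40,32,16]
#14 0x36→b13/s5 MISS; vc=[52,36,40,32,16,21]
#15 0x55→b21/s5 VC-HIT; vc=[52,36,40,32,16,13]
#16 0x35→b13/s5 VC-HIT; vc=[52,36,40,32,16,21]

SEQ = [MISS, L1-HIT, MISS, L1-HIT, MISS, L1-HIT, MISS, MISS, MISS, L1-HIT, MISS, MISS, MISS, VC-HIT, MISS, VC-HIT, VC-HIT]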